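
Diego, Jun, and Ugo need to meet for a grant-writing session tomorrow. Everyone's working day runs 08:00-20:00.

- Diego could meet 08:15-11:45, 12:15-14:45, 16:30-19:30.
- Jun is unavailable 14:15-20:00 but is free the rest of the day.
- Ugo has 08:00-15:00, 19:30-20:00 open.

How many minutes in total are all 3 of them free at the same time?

Diego free: 08:15-11:45, 12:15-14:45, 16:30-19:30.
Jun free: 08:00-14:15 (invert busy blocks within the working day).
Ugo free: 08:00-15:00, 19:30-20:00.
Diego ∩ Jun: 08:15-11:45, 12:15-14:15.
Diego ∩ Jun ∩ Ugo: 08:15-11:45, 12:15-14:15.
Those are the intersection windows.
Summing the common windows: 210 + 120 = 330 minutes.

330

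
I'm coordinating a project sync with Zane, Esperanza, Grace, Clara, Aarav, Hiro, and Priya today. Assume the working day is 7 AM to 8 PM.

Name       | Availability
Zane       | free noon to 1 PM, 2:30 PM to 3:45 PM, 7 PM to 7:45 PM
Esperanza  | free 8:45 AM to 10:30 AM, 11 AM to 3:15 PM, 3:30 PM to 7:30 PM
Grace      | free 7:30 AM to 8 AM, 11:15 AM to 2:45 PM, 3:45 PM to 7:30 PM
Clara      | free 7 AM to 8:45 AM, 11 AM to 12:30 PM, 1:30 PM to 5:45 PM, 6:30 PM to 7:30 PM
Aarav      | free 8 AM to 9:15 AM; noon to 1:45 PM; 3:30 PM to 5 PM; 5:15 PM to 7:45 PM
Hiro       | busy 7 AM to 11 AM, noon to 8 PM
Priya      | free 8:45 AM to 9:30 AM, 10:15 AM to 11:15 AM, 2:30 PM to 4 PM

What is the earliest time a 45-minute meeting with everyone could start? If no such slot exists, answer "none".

none

Zane free: 12:00-13:00, 14:30-15:45, 19:00-19:45.
Esperanza free: 08:45-10:30, 11:00-15:15, 15:30-19:30.
Grace free: 07:30-08:00, 11:15-14:45, 15:45-19:30.
Clara free: 07:00-08:45, 11:00-12:30, 13:30-17:45, 18:30-19:30.
Aarav free: 08:00-09:15, 12:00-13:45, 15:30-17:00, 17:15-19:45.
Hiro free: 11:00-12:00 (invert busy blocks within the working day).
Priya free: 08:45-09:30, 10:15-11:15, 14:30-16:00.
Zane ∩ Esperanza: 12:00-13:00, 14:30-15:15, 15:30-15:45, 19:00-19:30.
Zane ∩ Esperanza ∩ Grace: 12:00-13:00, 14:30-14:45, 19:00-19:30.
Zane ∩ Esperanza ∩ Grace ∩ Clara: 12:00-12:30, 14:30-14:45, 19:00-19:30.
Zane ∩ Esperanza ∩ Grace ∩ Clara ∩ Aarav: 12:00-12:30, 19:00-19:30.
Zane ∩ Esperanza ∩ Grace ∩ Clara ∩ Aarav ∩ Hiro: ∅.
Zane ∩ Esperanza ∩ Grace ∩ Clara ∩ Aarav ∩ Hiro ∩ Priya: ∅.
There is no time when everyone is free.
No common window is at least 45 minutes long.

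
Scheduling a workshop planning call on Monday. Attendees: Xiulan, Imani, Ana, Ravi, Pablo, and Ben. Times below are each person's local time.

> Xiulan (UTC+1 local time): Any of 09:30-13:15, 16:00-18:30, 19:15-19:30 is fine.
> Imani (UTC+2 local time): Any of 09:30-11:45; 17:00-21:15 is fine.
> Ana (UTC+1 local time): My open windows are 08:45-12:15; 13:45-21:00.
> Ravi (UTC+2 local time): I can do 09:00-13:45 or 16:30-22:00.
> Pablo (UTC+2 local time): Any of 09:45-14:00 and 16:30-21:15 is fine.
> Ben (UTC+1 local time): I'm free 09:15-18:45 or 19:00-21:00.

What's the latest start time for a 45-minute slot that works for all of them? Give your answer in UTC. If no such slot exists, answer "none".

Xiulan in UTC: 08:30-12:15, 15:00-17:30, 18:15-18:30 (subtract 1h to convert from UTC+1).
Imani in UTC: 07:30-09:45, 15:00-19:15 (subtract 2h to convert from UTC+2).
Ana in UTC: 07:45-11:15, 12:45-20:00 (subtract 1h to convert from UTC+1).
Ravi in UTC: 07:00-11:45, 14:30-20:00 (subtract 2h to convert from UTC+2).
Pablo in UTC: 07:45-12:00, 14:30-19:15 (subtract 2h to convert from UTC+2).
Ben in UTC: 08:15-17:45, 18:00-20:00 (subtract 1h to convert from UTC+1).
Xiulan ∩ Imani: 08:30-09:45, 15:00-17:30, 18:15-18:30.
Xiulan ∩ Imani ∩ Ana: 08:30-09:45, 15:00-17:30, 18:15-18:30.
Xiulan ∩ Imani ∩ Ana ∩ Ravi: 08:30-09:45, 15:00-17:30, 18:15-18:30.
Xiulan ∩ Imani ∩ Ana ∩ Ravi ∩ Pablo: 08:30-09:45, 15:00-17:30, 18:15-18:30.
Xiulan ∩ Imani ∩ Ana ∩ Ravi ∩ Pablo ∩ Ben: 08:30-09:45, 15:00-17:30, 18:15-18:30.
The last common window of at least 45 minutes is 15:00-17:30; a 45-minute meeting can start as late as 16:45 and still end by 17:30.

16:45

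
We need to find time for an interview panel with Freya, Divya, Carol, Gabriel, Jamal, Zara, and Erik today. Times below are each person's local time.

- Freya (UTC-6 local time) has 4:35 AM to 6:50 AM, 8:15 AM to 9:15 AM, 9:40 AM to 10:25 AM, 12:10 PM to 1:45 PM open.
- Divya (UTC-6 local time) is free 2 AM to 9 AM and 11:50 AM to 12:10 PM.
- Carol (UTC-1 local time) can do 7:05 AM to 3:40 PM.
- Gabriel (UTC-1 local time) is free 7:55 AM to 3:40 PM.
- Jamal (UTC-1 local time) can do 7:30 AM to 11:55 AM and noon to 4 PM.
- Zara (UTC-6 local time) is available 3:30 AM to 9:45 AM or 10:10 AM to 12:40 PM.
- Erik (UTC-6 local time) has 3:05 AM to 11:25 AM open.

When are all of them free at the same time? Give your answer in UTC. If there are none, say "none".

10:35-12:50, 14:15-15:00

Freya in UTC: 10:35-12:50, 14:15-15:15, 15:40-16:25, 18:10-19:45 (add 6h to convert from UTC-6).
Divya in UTC: 08:00-15:00, 17:50-18:10 (add 6h to convert from UTC-6).
Carol in UTC: 08:05-16:40 (add 1h to convert from UTC-1).
Gabriel in UTC: 08:55-16:40 (add 1h to convert from UTC-1).
Jamal in UTC: 08:30-12:55, 13:00-17:00 (add 1h to convert from UTC-1).
Zara in UTC: 09:30-15:45, 16:10-18:40 (add 6h to convert from UTC-6).
Erik in UTC: 09:05-17:25 (add 6h to convert from UTC-6).
Freya ∩ Divya: 10:35-12:50, 14:15-15:00.
Freya ∩ Divya ∩ Carol: 10:35-12:50, 14:15-15:00.
Freya ∩ Divya ∩ Carol ∩ Gabriel: 10:35-12:50, 14:15-15:00.
Freya ∩ Divya ∩ Carol ∩ Gabriel ∩ Jamal: 10:35-12:50, 14:15-15:00.
Freya ∩ Divya ∩ Carol ∩ Gabriel ∩ Jamal ∩ Zara: 10:35-12:50, 14:15-15:00.
Freya ∩ Divya ∩ Carol ∩ Gabriel ∩ Jamal ∩ Zara ∩ Erik: 10:35-12:50, 14:15-15:00.
So the common availability across everyone is 10:35-12:50, 14:15-15:00.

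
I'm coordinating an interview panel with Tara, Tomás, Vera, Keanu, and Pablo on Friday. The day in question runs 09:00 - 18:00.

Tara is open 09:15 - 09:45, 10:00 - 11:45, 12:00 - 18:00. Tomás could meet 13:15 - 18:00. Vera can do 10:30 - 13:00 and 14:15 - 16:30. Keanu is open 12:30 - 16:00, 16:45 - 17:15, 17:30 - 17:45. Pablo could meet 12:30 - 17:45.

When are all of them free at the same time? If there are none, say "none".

Tara ∩ Tomás: 13:15-18:00.
Tara ∩ Tomás ∩ Vera: 14:15-16:30.
Tara ∩ Tomás ∩ Vera ∩ Keanu: 14:15-16:00.
Tara ∩ Tomás ∩ Vera ∩ Keanu ∩ Pablo: 14:15-16:00.

14:15-16:00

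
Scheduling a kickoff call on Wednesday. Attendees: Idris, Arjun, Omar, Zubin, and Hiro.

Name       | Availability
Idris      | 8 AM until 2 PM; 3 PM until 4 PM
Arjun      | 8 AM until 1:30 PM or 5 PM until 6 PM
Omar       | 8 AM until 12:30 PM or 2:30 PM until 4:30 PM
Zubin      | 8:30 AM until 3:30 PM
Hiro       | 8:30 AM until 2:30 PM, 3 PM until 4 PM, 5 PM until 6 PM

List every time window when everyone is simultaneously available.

08:30-12:30

Idris ∩ Arjun: 08:00-13:30.
Idris ∩ Arjun ∩ Omar: 08:00-12:30.
Idris ∩ Arjun ∩ Omar ∩ Zubin: 08:30-12:30.
Idris ∩ Arjun ∩ Omar ∩ Zubin ∩ Hiro: 08:30-12:30.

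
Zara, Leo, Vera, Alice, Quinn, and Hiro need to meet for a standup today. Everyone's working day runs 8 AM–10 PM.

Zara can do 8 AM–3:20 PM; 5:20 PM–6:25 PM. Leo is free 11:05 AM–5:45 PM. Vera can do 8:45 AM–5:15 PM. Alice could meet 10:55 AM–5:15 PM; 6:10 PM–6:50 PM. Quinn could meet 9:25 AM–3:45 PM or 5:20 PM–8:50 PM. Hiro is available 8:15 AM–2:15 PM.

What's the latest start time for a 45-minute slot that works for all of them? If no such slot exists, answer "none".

Zara ∩ Leo: 11:05-15:20, 17:20-17:45.
Zara ∩ Leo ∩ Vera: 11:05-15:20.
Zara ∩ Leo ∩ Vera ∩ Alice: 11:05-15:20.
Zara ∩ Leo ∩ Vera ∩ Alice ∩ Quinn: 11:05-15:20.
Zara ∩ Leo ∩ Vera ∩ Alice ∩ Quinn ∩ Hiro: 11:05-14:15.
The last common window of at least 45 minutes is 11:05-14:15; a 45-minute meeting can start as late as 13:30 and still end by 14:15.

13:30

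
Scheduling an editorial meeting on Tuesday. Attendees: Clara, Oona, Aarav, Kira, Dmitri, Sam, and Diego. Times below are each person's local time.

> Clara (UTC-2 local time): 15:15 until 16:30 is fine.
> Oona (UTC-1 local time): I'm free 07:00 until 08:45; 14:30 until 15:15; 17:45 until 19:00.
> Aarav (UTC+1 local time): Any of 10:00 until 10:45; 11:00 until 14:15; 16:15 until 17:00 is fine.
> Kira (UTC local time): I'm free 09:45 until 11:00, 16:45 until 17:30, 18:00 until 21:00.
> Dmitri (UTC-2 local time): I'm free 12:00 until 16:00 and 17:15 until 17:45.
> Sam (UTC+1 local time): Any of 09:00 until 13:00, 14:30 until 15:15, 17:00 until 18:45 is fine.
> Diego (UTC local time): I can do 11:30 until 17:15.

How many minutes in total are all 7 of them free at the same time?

Clara in UTC: 17:15-18:30 (add 2h to convert from UTC-2).
Oona in UTC: 08:00-09:45, 15:30-16:15, 18:45-20:00 (add 1h to convert from UTC-1).
Aarav in UTC: 09:00-09:45, 10:00-13:15, 15:15-16:00 (subtract 1h to convert from UTC+1).
Kira in UTC: 09:45-11:00, 16:45-17:30, 18:00-21:00.
Dmitri in UTC: 14:00-18:00, 19:15-19:45 (add 2h to convert from UTC-2).
Sam in UTC: 08:00-12:00, 13:30-14:15, 16:00-17:45 (subtract 1h to convert from UTC+1).
Diego in UTC: 11:30-17:15.
Clara ∩ Oona: ∅.
Clara ∩ Oona ∩ Aarav: ∅.
Clara ∩ Oona ∩ Aarav ∩ Kira: ∅.
Clara ∩ Oona ∩ Aarav ∩ Kira ∩ Dmitri: ∅.
Clara ∩ Oona ∩ Aarav ∩ Kira ∩ Dmitri ∩ Sam: ∅.
Clara ∩ Oona ∩ Aarav ∩ Kira ∩ Dmitri ∩ Sam ∩ Diego: ∅.
There is no time when everyone is free.
There is no common window, so the total is 0 minutes.

0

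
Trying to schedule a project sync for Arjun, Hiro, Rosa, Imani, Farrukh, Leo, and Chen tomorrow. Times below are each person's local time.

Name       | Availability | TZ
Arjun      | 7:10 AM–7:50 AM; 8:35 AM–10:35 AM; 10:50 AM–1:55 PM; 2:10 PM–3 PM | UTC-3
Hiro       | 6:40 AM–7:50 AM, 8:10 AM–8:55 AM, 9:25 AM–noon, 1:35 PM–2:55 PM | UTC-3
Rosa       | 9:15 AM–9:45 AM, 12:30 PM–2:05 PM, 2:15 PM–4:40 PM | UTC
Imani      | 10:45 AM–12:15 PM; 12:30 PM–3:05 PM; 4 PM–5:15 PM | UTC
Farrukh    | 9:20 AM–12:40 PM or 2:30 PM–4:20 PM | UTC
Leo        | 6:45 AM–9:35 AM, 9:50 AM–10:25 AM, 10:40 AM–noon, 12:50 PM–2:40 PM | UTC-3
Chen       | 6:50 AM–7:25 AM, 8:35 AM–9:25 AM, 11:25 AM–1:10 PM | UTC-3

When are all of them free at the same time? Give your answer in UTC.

14:30-15:00

Arjun in UTC: 10:10-10:50, 11:35-13:35, 13:50-16:55, 17:10-18:00 (add 3h to convert from UTC-3).
Hiro in UTC: 09:40-10:50, 11:10-11:55, 12:25-15:00, 16:35-17:55 (add 3h to convert from UTC-3).
Rosa in UTC: 09:15-09:45, 12:30-14:05, 14:15-16:40.
Imani in UTC: 10:45-12:15, 12:30-15:05, 16:00-17:15.
Farrukh in UTC: 09:20-12:40, 14:30-16:20.
Leo in UTC: 09:45-12:35, 12:50-13:25, 13:40-15:00, 15:50-17:40 (add 3h to convert from UTC-3).
Chen in UTC: 09:50-10:25, 11:35-12:25, 14:25-16:10 (add 3h to convert from UTC-3).
Arjun ∩ Hiro: 10:10-10:50, 11:35-11:55, 12:25-13:35, 13:50-15:00, 16:35-16:55, 17:10-17:55.
Arjun ∩ Hiro ∩ Rosa: 12:30-13:35, 13:50-14:05, 14:15-15:00, 16:35-16:40.
Arjun ∩ Hiro ∩ Rosa ∩ Imani: 12:30-13:35, 13:50-14:05, 14:15-15:00, 16:35-16:40.
Arjun ∩ Hiro ∩ Rosa ∩ Imani ∩ Farrukh: 12:30-12:40, 14:30-15:00.
Arjun ∩ Hiro ∩ Rosa ∩ Imani ∩ Farrukh ∩ Leo: 12:30-12:35, 14:30-15:00.
Arjun ∩ Hiro ∩ Rosa ∩ Imani ∩ Farrukh ∩ Leo ∩ Chen: 14:30-15:00.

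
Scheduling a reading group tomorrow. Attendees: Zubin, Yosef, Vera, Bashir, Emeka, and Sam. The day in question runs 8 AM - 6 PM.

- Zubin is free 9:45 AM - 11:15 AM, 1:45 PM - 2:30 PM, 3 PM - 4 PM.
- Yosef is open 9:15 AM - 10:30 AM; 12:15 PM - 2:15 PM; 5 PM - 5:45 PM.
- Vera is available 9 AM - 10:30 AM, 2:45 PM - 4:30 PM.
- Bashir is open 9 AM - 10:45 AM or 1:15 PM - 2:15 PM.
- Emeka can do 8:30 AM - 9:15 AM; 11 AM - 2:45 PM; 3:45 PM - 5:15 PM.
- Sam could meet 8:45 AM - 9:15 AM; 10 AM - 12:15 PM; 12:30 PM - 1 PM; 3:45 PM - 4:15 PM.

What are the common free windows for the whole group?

none

Zubin ∩ Yosef: 09:45-10:30, 13:45-14:15.
Zubin ∩ Yosef ∩ Vera: 09:45-10:30.
Zubin ∩ Yosef ∩ Vera ∩ Bashir: 09:45-10:30.
Zubin ∩ Yosef ∩ Vera ∩ Bashir ∩ Emeka: ∅.
Zubin ∩ Yosef ∩ Vera ∩ Bashir ∩ Emeka ∩ Sam: ∅.
There is no time when everyone is free.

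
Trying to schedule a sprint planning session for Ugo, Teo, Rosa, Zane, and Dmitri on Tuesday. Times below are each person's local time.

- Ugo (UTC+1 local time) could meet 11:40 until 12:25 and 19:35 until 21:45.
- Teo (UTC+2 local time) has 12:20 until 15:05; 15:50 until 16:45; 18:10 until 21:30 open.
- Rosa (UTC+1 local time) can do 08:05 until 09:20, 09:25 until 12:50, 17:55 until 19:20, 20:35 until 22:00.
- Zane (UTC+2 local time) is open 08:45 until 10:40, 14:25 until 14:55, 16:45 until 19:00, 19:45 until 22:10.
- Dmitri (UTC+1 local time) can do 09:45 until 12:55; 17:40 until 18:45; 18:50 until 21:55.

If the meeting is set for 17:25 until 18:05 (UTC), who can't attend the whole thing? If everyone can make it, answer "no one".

Ugo in UTC: 10:40-11:25, 18:35-20:45 (subtract 1h to convert from UTC+1).
Teo in UTC: 10:20-13:05, 13:50-14:45, 16:10-19:30 (subtract 2h to convert from UTC+2).
Rosa in UTC: 07:05-08:20, 08:25-11:50, 16:55-18:20, 19:35-21:00 (subtract 1h to convert from UTC+1).
Zane in UTC: 06:45-08:40, 12:25-12:55, 14:45-17:00, 17:45-20:10 (subtract 2h to convert from UTC+2).
Dmitri in UTC: 08:45-11:55, 16:40-17:45, 17:50-20:55 (subtract 1h to convert from UTC+1).
Ugo: not fully free for 17:25-18:05. Teo: free for 17:25-18:05. Rosa: free for 17:25-18:05. Zane: not fully free for 17:25-18:05. Dmitri: not fully free for 17:25-18:05.

Dmitri, Ugo, Zane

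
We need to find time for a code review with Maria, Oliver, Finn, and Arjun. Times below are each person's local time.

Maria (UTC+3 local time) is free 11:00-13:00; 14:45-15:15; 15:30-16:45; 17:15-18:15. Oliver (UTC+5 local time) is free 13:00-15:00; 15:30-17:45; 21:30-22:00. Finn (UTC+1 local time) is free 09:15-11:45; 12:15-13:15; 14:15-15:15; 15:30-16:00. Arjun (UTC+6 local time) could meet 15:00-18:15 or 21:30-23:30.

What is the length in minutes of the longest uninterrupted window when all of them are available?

60

Maria in UTC: 08:00-10:00, 11:45-12:15, 12:30-13:45, 14:15-15:15 (subtract 3h to convert from UTC+3).
Oliver in UTC: 08:00-10:00, 10:30-12:45, 16:30-17:00 (subtract 5h to convert from UTC+5).
Finn in UTC: 08:15-10:45, 11:15-12:15, 13:15-14:15, 14:30-15:00 (subtract 1h to convert from UTC+1).
Arjun in UTC: 09:00-12:15, 15:30-17:30 (subtract 6h to convert from UTC+6).
Maria ∩ Oliver: 08:00-10:00, 11:45-12:15, 12:30-12:45.
Maria ∩ Oliver ∩ Finn: 08:15-10:00, 11:45-12:15.
Maria ∩ Oliver ∩ Finn ∩ Arjun: 09:00-10:00, 11:45-12:15.
The longest is 09:00-10:00 at 60 minutes.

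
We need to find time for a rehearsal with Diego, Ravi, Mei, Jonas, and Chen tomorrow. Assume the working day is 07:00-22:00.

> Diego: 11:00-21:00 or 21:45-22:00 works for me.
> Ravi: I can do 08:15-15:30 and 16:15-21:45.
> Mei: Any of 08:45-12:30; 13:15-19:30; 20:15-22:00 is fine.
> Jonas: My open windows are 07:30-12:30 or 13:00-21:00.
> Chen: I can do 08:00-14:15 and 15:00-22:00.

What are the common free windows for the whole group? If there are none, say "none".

Diego ∩ Ravi: 11:00-15:30, 16:15-21:00.
Diego ∩ Ravi ∩ Mei: 11:00-12:30, 13:15-15:30, 16:15-19:30, 20:15-21:00.
Diego ∩ Ravi ∩ Mei ∩ Jonas: 11:00-12:30, 13:15-15:30, 16:15-19:30, 20:15-21:00.
Diego ∩ Ravi ∩ Mei ∩ Jonas ∩ Chen: 11:00-12:30, 13:15-14:15, 15:00-15:30, 16:15-19:30, 20:15-21:00.
So the common availability across everyone is 11:00-12:30, 13:15-14:15, 15:00-15:30, 16:15-19:30, 20:15-21:00.

11:00-12:30, 13:15-14:15, 15:00-15:30, 16:15-19:30, 20:15-21:00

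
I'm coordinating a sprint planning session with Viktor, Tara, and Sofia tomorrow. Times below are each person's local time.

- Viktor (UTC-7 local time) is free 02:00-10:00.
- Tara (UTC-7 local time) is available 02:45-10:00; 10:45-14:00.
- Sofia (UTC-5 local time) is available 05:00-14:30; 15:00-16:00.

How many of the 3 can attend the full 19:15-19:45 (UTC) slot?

Viktor in UTC: 09:00-17:00 (add 7h to convert from UTC-7).
Tara in UTC: 09:45-17:00, 17:45-21:00 (add 7h to convert from UTC-7).
Sofia in UTC: 10:00-19:30, 20:00-21:00 (add 5h to convert from UTC-5).
Tara can make the full 19:15-19:45 slot — that's 1.

1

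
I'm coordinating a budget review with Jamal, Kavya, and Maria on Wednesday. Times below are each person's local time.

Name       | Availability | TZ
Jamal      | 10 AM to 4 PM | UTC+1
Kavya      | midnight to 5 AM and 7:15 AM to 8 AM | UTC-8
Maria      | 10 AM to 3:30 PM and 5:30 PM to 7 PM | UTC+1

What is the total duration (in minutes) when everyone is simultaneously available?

Jamal in UTC: 09:00-15:00 (subtract 1h to convert from UTC+1).
Kavya in UTC: 08:00-13:00, 15:15-16:00 (add 8h to convert from UTC-8).
Maria in UTC: 09:00-14:30, 16:30-18:00 (subtract 1h to convert from UTC+1).
Jamal ∩ Kavya: 09:00-13:00.
Jamal ∩ Kavya ∩ Maria: 09:00-13:00.
That's a single block of 240 minutes.

240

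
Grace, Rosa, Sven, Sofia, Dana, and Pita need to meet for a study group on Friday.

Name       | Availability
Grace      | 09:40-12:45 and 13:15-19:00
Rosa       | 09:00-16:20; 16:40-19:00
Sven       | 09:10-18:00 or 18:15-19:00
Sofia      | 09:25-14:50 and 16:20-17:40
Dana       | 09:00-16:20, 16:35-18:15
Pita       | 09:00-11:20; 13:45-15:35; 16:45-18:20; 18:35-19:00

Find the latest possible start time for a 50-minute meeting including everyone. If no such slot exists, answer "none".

Grace ∩ Rosa: 09:40-12:45, 13:15-16:20, 16:40-19:00.
Grace ∩ Rosa ∩ Sven: 09:40-12:45, 13:15-16:20, 16:40-18:00, 18:15-19:00.
Grace ∩ Rosa ∩ Sven ∩ Sofia: 09:40-12:45, 13:15-14:50, 16:40-17:40.
Grace ∩ Rosa ∩ Sven ∩ Sofia ∩ Dana: 09:40-12:45, 13:15-14:50, 16:40-17:40.
Grace ∩ Rosa ∩ Sven ∩ Sofia ∩ Dana ∩ Pita: 09:40-11:20, 13:45-14:50, 16:45-17:40.
The last common window of at least 50 minutes is 16:45-17:40; a 50-minute meeting can start as late as 16:50 and still end by 17:40.

16:50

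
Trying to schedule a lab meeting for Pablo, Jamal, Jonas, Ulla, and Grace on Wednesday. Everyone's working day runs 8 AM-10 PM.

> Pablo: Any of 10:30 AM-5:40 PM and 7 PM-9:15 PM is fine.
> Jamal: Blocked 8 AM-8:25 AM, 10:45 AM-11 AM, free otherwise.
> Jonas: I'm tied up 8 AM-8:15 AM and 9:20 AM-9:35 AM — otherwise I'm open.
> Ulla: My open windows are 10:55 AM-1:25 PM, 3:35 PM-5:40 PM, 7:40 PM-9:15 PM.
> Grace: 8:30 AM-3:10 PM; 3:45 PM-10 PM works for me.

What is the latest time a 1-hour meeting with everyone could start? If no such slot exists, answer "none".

Pablo free: 10:30-17:40, 19:00-21:15.
Jamal free: 08:25-10:45, 11:00-22:00 (invert busy blocks within the working day).
Jonas free: 08:15-09:20, 09:35-22:00 (invert busy blocks within the working day).
Ulla free: 10:55-13:25, 15:35-17:40, 19:40-21:15.
Grace free: 08:30-15:10, 15:45-22:00.
Pablo ∩ Jamal: 10:30-10:45, 11:00-17:40, 19:00-21:15.
Pablo ∩ Jamal ∩ Jonas: 10:30-10:45, 11:00-17:40, 19:00-21:15.
Pablo ∩ Jamal ∩ Jonas ∩ Ulla: 11:00-13:25, 15:35-17:40, 19:40-21:15.
Pablo ∩ Jamal ∩ Jonas ∩ Ulla ∩ Grace: 11:00-13:25, 15:45-17:40, 19:40-21:15.
The last common window of at least 60 minutes is 19:40-21:15; a 60-minute meeting can start as late as 20:15 and still end by 21:15.

20:15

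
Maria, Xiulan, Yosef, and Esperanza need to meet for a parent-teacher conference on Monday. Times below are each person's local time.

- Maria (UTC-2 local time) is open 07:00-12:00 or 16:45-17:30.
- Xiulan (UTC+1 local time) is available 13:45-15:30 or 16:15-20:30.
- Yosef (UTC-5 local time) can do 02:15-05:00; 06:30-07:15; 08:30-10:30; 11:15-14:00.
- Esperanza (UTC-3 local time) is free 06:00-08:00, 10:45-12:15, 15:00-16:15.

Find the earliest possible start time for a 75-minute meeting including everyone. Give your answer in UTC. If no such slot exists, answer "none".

Maria in UTC: 09:00-14:00, 18:45-19:30 (add 2h to convert from UTC-2).
Xiulan in UTC: 12:45-14:30, 15:15-19:30 (subtract 1h to convert from UTC+1).
Yosef in UTC: 07:15-10:00, 11:30-12:15, 13:30-15:30, 16:15-19:00 (add 5h to convert from UTC-5).
Esperanza in UTC: 09:00-11:00, 13:45-15:15, 18:00-19:15 (add 3h to convert from UTC-3).
Maria ∩ Xiulan: 12:45-14:00, 18:45-19:30.
Maria ∩ Xiulan ∩ Yosef: 13:30-14:00, 18:45-19:00.
Maria ∩ Xiulan ∩ Yosef ∩ Esperanza: 13:45-14:00, 18:45-19:00.
No common window is at least 75 minutes long.

none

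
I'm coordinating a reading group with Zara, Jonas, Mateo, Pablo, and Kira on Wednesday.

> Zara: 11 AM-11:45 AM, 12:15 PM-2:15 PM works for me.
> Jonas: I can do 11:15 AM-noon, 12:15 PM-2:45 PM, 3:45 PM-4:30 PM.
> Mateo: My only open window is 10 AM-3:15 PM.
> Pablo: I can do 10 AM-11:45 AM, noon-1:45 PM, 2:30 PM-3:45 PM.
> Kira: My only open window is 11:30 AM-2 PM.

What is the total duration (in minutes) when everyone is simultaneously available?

Zara ∩ Jonas: 11:15-11:45, 12:15-14:15.
Zara ∩ Jonas ∩ Mateo: 11:15-11:45, 12:15-14:15.
Zara ∩ Jonas ∩ Mateo ∩ Pablo: 11:15-11:45, 12:15-13:45.
Zara ∩ Jonas ∩ Mateo ∩ Pablo ∩ Kira: 11:30-11:45, 12:15-13:45.
Those are the intersection windows.
Summing the common windows: 15 + 90 = 105 minutes.

105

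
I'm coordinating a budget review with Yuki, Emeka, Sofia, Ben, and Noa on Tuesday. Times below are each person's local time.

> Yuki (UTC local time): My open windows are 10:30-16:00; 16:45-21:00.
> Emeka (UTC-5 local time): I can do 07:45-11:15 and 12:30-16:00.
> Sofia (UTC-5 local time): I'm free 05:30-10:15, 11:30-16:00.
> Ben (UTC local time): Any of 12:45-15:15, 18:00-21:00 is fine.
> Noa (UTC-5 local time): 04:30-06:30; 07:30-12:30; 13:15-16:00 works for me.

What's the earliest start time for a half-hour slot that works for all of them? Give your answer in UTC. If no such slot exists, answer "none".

Yuki in UTC: 10:30-16:00, 16:45-21:00.
Emeka in UTC: 12:45-16:15, 17:30-21:00 (add 5h to convert from UTC-5).
Sofia in UTC: 10:30-15:15, 16:30-21:00 (add 5h to convert from UTC-5).
Ben in UTC: 12:45-15:15, 18:00-21:00.
Noa in UTC: 09:30-11:30, 12:30-17:30, 18:15-21:00 (add 5h to convert from UTC-5).
Yuki ∩ Emeka: 12:45-16:00, 17:30-21:00.
Yuki ∩ Emeka ∩ Sofia: 12:45-15:15, 17:30-21:00.
Yuki ∩ Emeka ∩ Sofia ∩ Ben: 12:45-15:15, 18:00-21:00.
Yuki ∩ Emeka ∩ Sofia ∩ Ben ∩ Noa: 12:45-15:15, 18:15-21:00.
Those are the intersection windows.
The first common window of at least 30 minutes is 12:45-15:15, so the earliest start is 12:45.

12:45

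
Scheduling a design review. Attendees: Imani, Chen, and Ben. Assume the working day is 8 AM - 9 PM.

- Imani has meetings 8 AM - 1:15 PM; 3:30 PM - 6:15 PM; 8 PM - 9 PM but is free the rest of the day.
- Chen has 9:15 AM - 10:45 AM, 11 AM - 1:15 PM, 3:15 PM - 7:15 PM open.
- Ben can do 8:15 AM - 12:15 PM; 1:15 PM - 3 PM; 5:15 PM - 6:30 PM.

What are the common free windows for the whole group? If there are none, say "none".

Imani free: 13:15-15:30, 18:15-20:00 (invert busy blocks within the working day).
Chen free: 09:15-10:45, 11:00-13:15, 15:15-19:15.
Ben free: 08:15-12:15, 13:15-15:00, 17:15-18:30.
Imani ∩ Chen: 15:15-15:30, 18:15-19:15.
Imani ∩ Chen ∩ Ben: 18:15-18:30.

18:15-18:30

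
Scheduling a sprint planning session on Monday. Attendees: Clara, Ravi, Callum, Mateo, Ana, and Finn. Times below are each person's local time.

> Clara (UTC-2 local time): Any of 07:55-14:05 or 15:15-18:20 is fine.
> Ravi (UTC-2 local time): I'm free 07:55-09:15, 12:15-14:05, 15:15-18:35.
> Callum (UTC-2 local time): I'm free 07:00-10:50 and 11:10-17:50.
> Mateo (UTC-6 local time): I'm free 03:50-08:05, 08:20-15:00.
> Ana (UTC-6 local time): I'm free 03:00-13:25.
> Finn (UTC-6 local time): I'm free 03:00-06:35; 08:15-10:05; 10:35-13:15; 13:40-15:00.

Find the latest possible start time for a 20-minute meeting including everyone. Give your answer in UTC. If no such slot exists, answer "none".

Clara in UTC: 09:55-16:05, 17:15-20:20 (add 2h to convert from UTC-2).
Ravi in UTC: 09:55-11:15, 14:15-16:05, 17:15-20:35 (add 2h to convert from UTC-2).
Callum in UTC: 09:00-12:50, 13:10-19:50 (add 2h to convert from UTC-2).
Mateo in UTC: 09:50-14:05, 14:20-21:00 (add 6h to convert from UTC-6).
Ana in UTC: 09:00-19:25 (add 6h to convert from UTC-6).
Finn in UTC: 09:00-12:35, 14:15-16:05, 16:35-19:15, 19:40-21:00 (add 6h to convert from UTC-6).
Clara ∩ Ravi: 09:55-11:15, 14:15-16:05, 17:15-20:20.
Clara ∩ Ravi ∩ Callum: 09:55-11:15, 14:15-16:05, 17:15-19:50.
Clara ∩ Ravi ∩ Callum ∩ Mateo: 09:55-11:15, 14:20-16:05, 17:15-19:50.
Clara ∩ Ravi ∩ Callum ∩ Mateo ∩ Ana: 09:55-11:15, 14:20-16:05, 17:15-19:25.
Clara ∩ Ravi ∩ Callum ∩ Mateo ∩ Ana ∩ Finn: 09:55-11:15, 14:20-16:05, 17:15-19:15.
So the common availability across everyone is 09:55-11:15, 14:20-16:05, 17:15-19:15.
The last common window of at least 20 minutes is 17:15-19:15; a 20-minute meeting can start as late as 18:55 and still end by 19:15.

18:55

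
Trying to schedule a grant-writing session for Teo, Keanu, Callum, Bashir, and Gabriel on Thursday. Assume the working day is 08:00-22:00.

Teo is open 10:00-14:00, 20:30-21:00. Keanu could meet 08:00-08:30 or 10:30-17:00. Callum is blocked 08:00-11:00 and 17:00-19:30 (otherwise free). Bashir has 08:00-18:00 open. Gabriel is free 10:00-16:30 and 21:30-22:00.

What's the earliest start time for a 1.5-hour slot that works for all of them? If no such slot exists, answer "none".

11:00

Teo free: 10:00-14:00, 20:30-21:00.
Keanu free: 08:00-08:30, 10:30-17:00.
Callum free: 11:00-17:00, 19:30-22:00 (invert busy blocks within the working day).
Bashir free: 08:00-18:00.
Gabriel free: 10:00-16:30, 21:30-22:00.
Teo ∩ Keanu: 10:30-14:00.
Teo ∩ Keanu ∩ Callum: 11:00-14:00.
Teo ∩ Keanu ∩ Callum ∩ Bashir: 11:00-14:00.
Teo ∩ Keanu ∩ Callum ∩ Bashir ∩ Gabriel: 11:00-14:00.
The first common window of at least 90 minutes is 11:00-14:00, so the earliest start is 11:00.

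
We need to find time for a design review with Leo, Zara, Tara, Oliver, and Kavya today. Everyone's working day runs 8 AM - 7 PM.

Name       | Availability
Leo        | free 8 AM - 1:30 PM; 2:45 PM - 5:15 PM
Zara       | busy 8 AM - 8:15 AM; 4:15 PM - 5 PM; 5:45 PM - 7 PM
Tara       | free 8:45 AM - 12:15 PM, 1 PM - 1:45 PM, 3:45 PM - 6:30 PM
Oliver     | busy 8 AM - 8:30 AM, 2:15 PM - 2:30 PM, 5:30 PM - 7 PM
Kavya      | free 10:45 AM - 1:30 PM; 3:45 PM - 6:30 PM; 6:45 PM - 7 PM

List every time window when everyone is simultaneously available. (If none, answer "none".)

Leo free: 08:00-13:30, 14:45-17:15.
Zara free: 08:15-16:15, 17:00-17:45 (invert busy blocks within the working day).
Tara free: 08:45-12:15, 13:00-13:45, 15:45-18:30.
Oliver free: 08:30-14:15, 14:30-17:30 (invert busy blocks within the working day).
Kavya free: 10:45-13:30, 15:45-18:30, 18:45-19:00.
Leo ∩ Zara: 08:15-13:30, 14:45-16:15, 17:00-17:15.
Leo ∩ Zara ∩ Tara: 08:45-12:15, 13:00-13:30, 15:45-16:15, 17:00-17:15.
Leo ∩ Zara ∩ Tara ∩ Oliver: 08:45-12:15, 13:00-13:30, 15:45-16:15, 17:00-17:15.
Leo ∩ Zara ∩ Tara ∩ Oliver ∩ Kavya: 10:45-12:15, 13:00-13:30, 15:45-16:15, 17:00-17:15.

10:45-12:15, 13:00-13:30, 15:45-16:15, 17:00-17:15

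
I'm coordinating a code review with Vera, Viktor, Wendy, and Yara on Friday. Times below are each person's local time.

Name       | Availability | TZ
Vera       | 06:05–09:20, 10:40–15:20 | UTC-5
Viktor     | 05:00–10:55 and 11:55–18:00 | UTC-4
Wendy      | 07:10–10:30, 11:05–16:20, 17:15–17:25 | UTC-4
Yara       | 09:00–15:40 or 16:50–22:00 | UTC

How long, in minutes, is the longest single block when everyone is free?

Vera in UTC: 11:05-14:20, 15:40-20:20 (add 5h to convert from UTC-5).
Viktor in UTC: 09:00-14:55, 15:55-22:00 (add 4h to convert from UTC-4).
Wendy in UTC: 11:10-14:30, 15:05-20:20, 21:15-21:25 (add 4h to convert from UTC-4).
Yara in UTC: 09:00-15:40, 16:50-22:00.
Vera ∩ Viktor: 11:05-14:20, 15:55-20:20.
Vera ∩ Viktor ∩ Wendy: 11:10-14:20, 15:55-20:20.
Vera ∩ Viktor ∩ Wendy ∩ Yara: 11:10-14:20, 16:50-20:20.
The longest is 16:50-20:20 at 210 minutes.

210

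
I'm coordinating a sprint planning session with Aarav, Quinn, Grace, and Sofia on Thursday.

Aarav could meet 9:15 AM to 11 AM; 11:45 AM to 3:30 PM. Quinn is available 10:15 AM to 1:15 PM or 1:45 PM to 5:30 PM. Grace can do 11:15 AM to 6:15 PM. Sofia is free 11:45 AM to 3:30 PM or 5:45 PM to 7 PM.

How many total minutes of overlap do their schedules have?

Aarav ∩ Quinn: 10:15-11:00, 11:45-13:15, 13:45-15:30.
Aarav ∩ Quinn ∩ Grace: 11:45-13:15, 13:45-15:30.
Aarav ∩ Quinn ∩ Grace ∩ Sofia: 11:45-13:15, 13:45-15:30.
Summing the common windows: 90 + 105 = 195 minutes.

195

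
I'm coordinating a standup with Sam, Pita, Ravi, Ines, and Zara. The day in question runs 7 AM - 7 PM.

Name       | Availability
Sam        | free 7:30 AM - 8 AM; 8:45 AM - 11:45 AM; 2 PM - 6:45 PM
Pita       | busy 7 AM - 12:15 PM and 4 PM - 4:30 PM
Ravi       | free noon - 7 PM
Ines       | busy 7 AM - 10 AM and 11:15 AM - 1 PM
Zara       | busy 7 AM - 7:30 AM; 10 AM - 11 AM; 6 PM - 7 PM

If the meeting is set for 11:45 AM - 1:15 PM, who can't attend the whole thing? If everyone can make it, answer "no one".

Sam free: 07:30-08:00, 08:45-11:45, 14:00-18:45.
Pita free: 12:15-16:00, 16:30-19:00 (invert busy blocks within the working day).
Ravi free: 12:00-19:00.
Ines free: 10:00-11:15, 13:00-19:00 (invert busy blocks within the working day).
Zara free: 07:30-10:00, 11:00-18:00 (invert busy blocks within the working day).
Sam: not fully free for 11:45-13:15. Pita: not fully free for 11:45-13:15. Ravi: not fully free for 11:45-13:15. Ines: not fully free for 11:45-13:15. Zara: free for 11:45-13:15.

Ines, Pita, Ravi, Sam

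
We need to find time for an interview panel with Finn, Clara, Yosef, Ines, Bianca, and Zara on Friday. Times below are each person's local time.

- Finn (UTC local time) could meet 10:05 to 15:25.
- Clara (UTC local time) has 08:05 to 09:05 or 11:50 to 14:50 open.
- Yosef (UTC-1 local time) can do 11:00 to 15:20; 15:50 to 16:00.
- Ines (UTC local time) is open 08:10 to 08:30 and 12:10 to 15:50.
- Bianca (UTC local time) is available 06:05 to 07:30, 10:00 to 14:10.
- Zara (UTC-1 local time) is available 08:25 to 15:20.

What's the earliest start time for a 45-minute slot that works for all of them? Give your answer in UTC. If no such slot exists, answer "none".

12:10

Finn in UTC: 10:05-15:25.
Clara in UTC: 08:05-09:05, 11:50-14:50.
Yosef in UTC: 12:00-16:20, 16:50-17:00 (add 1h to convert from UTC-1).
Ines in UTC: 08:10-08:30, 12:10-15:50.
Bianca in UTC: 06:05-07:30, 10:00-14:10.
Zara in UTC: 09:25-16:20 (add 1h to convert from UTC-1).
Finn ∩ Clara: 11:50-14:50.
Finn ∩ Clara ∩ Yosef: 12:00-14:50.
Finn ∩ Clara ∩ Yosef ∩ Ines: 12:10-14:50.
Finn ∩ Clara ∩ Yosef ∩ Ines ∩ Bianca: 12:10-14:10.
Finn ∩ Clara ∩ Yosef ∩ Ines ∩ Bianca ∩ Zara: 12:10-14:10.
The first common window of at least 45 minutes is 12:10-14:10, so the earliest start is 12:10.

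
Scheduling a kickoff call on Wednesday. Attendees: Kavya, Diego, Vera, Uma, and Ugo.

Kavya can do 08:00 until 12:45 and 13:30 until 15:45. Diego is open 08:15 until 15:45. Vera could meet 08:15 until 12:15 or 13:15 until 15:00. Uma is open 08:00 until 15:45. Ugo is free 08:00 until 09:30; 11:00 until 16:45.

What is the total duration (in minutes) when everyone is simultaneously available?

Kavya ∩ Diego: 08:15-12:45, 13:30-15:45.
Kavya ∩ Diego ∩ Vera: 08:15-12:15, 13:30-15:00.
Kavya ∩ Diego ∩ Vera ∩ Uma: 08:15-12:15, 13:30-15:00.
Kavya ∩ Diego ∩ Vera ∩ Uma ∩ Ugo: 08:15-09:30, 11:00-12:15, 13:30-15:00.
Summing the common windows: 75 + 75 + 90 = 240 minutes.

240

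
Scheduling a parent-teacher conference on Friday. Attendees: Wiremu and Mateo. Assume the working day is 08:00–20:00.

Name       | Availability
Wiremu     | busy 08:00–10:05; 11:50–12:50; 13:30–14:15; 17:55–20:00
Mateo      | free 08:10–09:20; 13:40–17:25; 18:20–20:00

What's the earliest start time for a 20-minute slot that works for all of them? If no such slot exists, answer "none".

Wiremu free: 10:05-11:50, 12:50-13:30, 14:15-17:55 (invert busy blocks within the working day).
Mateo free: 08:10-09:20, 13:40-17:25, 18:20-20:00.
Wiremu ∩ Mateo: 14:15-17:25.
The first common window of at least 20 minutes is 14:15-17:25, so the earliest start is 14:15.

14:15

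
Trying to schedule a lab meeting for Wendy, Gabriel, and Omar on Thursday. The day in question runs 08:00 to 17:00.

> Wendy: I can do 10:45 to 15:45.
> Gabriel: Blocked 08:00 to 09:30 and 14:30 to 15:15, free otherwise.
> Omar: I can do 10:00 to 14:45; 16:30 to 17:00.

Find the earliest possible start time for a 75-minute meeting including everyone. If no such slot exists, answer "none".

10:45

Wendy free: 10:45-15:45.
Gabriel free: 09:30-14:30, 15:15-17:00 (invert busy blocks within the working day).
Omar free: 10:00-14:45, 16:30-17:00.
Wendy ∩ Gabriel: 10:45-14:30, 15:15-15:45.
Wendy ∩ Gabriel ∩ Omar: 10:45-14:30.
The first common window of at least 75 minutes is 10:45-14:30, so the earliest start is 10:45.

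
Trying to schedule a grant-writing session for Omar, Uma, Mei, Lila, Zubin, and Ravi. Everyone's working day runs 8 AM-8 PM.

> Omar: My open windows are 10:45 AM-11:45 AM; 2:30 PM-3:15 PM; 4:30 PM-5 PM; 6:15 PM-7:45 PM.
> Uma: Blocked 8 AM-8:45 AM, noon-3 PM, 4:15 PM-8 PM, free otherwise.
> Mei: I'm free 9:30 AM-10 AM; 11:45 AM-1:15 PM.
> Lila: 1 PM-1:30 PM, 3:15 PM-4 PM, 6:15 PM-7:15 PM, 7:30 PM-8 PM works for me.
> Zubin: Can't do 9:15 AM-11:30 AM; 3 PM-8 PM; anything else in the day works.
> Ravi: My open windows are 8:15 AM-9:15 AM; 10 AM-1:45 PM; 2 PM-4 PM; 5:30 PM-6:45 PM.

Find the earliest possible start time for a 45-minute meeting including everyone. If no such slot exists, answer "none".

none

Omar free: 10:45-11:45, 14:30-15:15, 16:30-17:00, 18:15-19:45.
Uma free: 08:45-12:00, 15:00-16:15 (invert busy blocks within the working day).
Mei free: 09:30-10:00, 11:45-13:15.
Lila free: 13:00-13:30, 15:15-16:00, 18:15-19:15, 19:30-20:00.
Zubin free: 08:00-09:15, 11:30-15:00 (invert busy blocks within the working day).
Ravi free: 08:15-09:15, 10:00-13:45, 14:00-16:00, 17:30-18:45.
Omar ∩ Uma: 10:45-11:45, 15:00-15:15.
Omar ∩ Uma ∩ Mei: ∅.
Omar ∩ Uma ∩ Mei ∩ Lila: ∅.
Omar ∩ Uma ∩ Mei ∩ Lila ∩ Zubin: ∅.
Omar ∩ Uma ∩ Mei ∩ Lila ∩ Zubin ∩ Ravi: ∅.
There is no time when everyone is free.
No common window is at least 45 minutes long.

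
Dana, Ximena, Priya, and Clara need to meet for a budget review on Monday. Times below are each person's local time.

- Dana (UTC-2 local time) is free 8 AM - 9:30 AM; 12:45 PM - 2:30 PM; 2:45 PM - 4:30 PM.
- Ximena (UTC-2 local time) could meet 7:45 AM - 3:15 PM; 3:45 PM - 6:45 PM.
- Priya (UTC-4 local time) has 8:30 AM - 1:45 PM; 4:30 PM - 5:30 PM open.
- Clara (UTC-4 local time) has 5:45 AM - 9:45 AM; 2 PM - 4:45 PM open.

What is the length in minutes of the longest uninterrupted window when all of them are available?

0

Dana in UTC: 10:00-11:30, 14:45-16:30, 16:45-18:30 (add 2h to convert from UTC-2).
Ximena in UTC: 09:45-17:15, 17:45-20:45 (add 2h to convert from UTC-2).
Priya in UTC: 12:30-17:45, 20:30-21:30 (add 4h to convert from UTC-4).
Clara in UTC: 09:45-13:45, 18:00-20:45 (add 4h to convert from UTC-4).
Dana ∩ Ximena: 10:00-11:30, 14:45-16:30, 16:45-17:15, 17:45-18:30.
Dana ∩ Ximena ∩ Priya: 14:45-16:30, 16:45-17:15.
Dana ∩ Ximena ∩ Priya ∩ Clara: ∅.
There is no time when everyone is free.
No common window exists, so the longest block is 0 minutes.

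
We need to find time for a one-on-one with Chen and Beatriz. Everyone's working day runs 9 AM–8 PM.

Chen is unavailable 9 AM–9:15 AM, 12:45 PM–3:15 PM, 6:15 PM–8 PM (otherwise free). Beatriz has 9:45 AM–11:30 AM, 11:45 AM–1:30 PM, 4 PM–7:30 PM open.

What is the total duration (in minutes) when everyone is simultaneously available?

Chen free: 09:15-12:45, 15:15-18:15 (invert busy blocks within the working day).
Beatriz free: 09:45-11:30, 11:45-13:30, 16:00-19:30.
Chen ∩ Beatriz: 09:45-11:30, 11:45-12:45, 16:00-18:15.
So the common availability across everyone is 09:45-11:30, 11:45-12:45, 16:00-18:15.
Summing the common windows: 105 + 60 + 135 = 300 minutes.

300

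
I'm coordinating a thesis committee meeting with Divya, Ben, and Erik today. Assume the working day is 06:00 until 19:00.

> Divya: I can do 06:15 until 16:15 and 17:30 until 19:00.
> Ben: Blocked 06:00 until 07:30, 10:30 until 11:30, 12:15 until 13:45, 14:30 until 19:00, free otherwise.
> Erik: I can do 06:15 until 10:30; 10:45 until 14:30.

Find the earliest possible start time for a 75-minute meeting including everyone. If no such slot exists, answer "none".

07:30

Divya free: 06:15-16:15, 17:30-19:00.
Ben free: 07:30-10:30, 11:30-12:15, 13:45-14:30 (invert busy blocks within the working day).
Erik free: 06:15-10:30, 10:45-14:30.
Divya ∩ Ben: 07:30-10:30, 11:30-12:15, 13:45-14:30.
Divya ∩ Ben ∩ Erik: 07:30-10:30, 11:30-12:15, 13:45-14:30.
The first common window of at least 75 minutes is 07:30-10:30, so the earliest start is 07:30.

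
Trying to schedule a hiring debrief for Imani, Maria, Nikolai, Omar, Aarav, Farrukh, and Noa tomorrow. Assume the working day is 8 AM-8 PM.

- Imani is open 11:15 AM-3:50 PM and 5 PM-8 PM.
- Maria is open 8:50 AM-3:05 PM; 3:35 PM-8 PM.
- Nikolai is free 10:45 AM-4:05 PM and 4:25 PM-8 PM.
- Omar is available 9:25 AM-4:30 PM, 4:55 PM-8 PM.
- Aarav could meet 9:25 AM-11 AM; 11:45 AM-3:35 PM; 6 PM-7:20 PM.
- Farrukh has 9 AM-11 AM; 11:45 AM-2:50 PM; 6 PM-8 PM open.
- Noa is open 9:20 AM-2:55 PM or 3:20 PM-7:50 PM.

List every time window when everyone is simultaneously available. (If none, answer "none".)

Imani ∩ Maria: 11:15-15:05, 15:35-15:50, 17:00-20:00.
Imani ∩ Maria ∩ Nikolai: 11:15-15:05, 15:35-15:50, 17:00-20:00.
Imani ∩ Maria ∩ Nikolai ∩ Omar: 11:15-15:05, 15:35-15:50, 17:00-20:00.
Imani ∩ Maria ∩ Nikolai ∩ Omar ∩ Aarav: 11:45-15:05, 18:00-19:20.
Imani ∩ Maria ∩ Nikolai ∩ Omar ∩ Aarav ∩ Farrukh: 11:45-14:50, 18:00-19:20.
Imani ∩ Maria ∩ Nikolai ∩ Omar ∩ Aarav ∩ Farrukh ∩ Noa: 11:45-14:50, 18:00-19:20.
So the common availability across everyone is 11:45-14:50, 18:00-19:20.

11:45-14:50, 18:00-19:20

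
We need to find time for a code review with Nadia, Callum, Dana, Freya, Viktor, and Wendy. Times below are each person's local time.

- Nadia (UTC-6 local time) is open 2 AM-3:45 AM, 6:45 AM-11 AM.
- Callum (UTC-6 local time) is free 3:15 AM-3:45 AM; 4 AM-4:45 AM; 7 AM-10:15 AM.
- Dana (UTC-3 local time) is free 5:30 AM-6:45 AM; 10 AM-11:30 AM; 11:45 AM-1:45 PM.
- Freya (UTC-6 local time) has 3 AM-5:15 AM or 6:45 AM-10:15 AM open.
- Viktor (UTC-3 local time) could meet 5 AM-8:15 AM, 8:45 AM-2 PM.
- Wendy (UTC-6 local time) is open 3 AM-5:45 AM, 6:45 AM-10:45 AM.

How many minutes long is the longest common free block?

90

Nadia in UTC: 08:00-09:45, 12:45-17:00 (add 6h to convert from UTC-6).
Callum in UTC: 09:15-09:45, 10:00-10:45, 13:00-16:15 (add 6h to convert from UTC-6).
Dana in UTC: 08:30-09:45, 13:00-14:30, 14:45-16:45 (add 3h to convert from UTC-3).
Freya in UTC: 09:00-11:15, 12:45-16:15 (add 6h to convert from UTC-6).
Viktor in UTC: 08:00-11:15, 11:45-17:00 (add 3h to convert from UTC-3).
Wendy in UTC: 09:00-11:45, 12:45-16:45 (add 6h to convert from UTC-6).
Nadia ∩ Callum: 09:15-09:45, 13:00-16:15.
Nadia ∩ Callum ∩ Dana: 09:15-09:45, 13:00-14:30, 14:45-16:15.
Nadia ∩ Callum ∩ Dana ∩ Freya: 09:15-09:45, 13:00-14:30, 14:45-16:15.
Nadia ∩ Callum ∩ Dana ∩ Freya ∩ Viktor: 09:15-09:45, 13:00-14:30, 14:45-16:15.
Nadia ∩ Callum ∩ Dana ∩ Freya ∩ Viktor ∩ Wendy: 09:15-09:45, 13:00-14:30, 14:45-16:15.
So the common availability across everyone is 09:15-09:45, 13:00-14:30, 14:45-16:15.
The longest is 13:00-14:30 at 90 minutes.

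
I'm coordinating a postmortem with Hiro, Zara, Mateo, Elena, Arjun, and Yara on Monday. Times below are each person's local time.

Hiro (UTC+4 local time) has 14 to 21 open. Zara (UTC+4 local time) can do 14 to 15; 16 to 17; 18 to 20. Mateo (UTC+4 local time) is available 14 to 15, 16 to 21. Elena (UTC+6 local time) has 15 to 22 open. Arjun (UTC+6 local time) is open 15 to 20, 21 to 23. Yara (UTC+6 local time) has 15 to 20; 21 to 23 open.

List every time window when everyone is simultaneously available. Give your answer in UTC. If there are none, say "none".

10:00-11:00, 12:00-13:00, 15:00-16:00

Hiro in UTC: 10:00-17:00 (subtract 4h to convert from UTC+4).
Zara in UTC: 10:00-11:00, 12:00-13:00, 14:00-16:00 (subtract 4h to convert from UTC+4).
Mateo in UTC: 10:00-11:00, 12:00-17:00 (subtract 4h to convert from UTC+4).
Elena in UTC: 09:00-16:00 (subtract 6h to convert from UTC+6).
Arjun in UTC: 09:00-14:00, 15:00-17:00 (subtract 6h to convert from UTC+6).
Yara in UTC: 09:00-14:00, 15:00-17:00 (subtract 6h to convert from UTC+6).
Hiro ∩ Zara: 10:00-11:00, 12:00-13:00, 14:00-16:00.
Hiro ∩ Zara ∩ Mateo: 10:00-11:00, 12:00-13:00, 14:00-16:00.
Hiro ∩ Zara ∩ Mateo ∩ Elena: 10:00-11:00, 12:00-13:00, 14:00-16:00.
Hiro ∩ Zara ∩ Mateo ∩ Elena ∩ Arjun: 10:00-11:00, 12:00-13:00, 15:00-16:00.
Hiro ∩ Zara ∩ Mateo ∩ Elena ∩ Arjun ∩ Yara: 10:00-11:00, 12:00-13:00, 15:00-16:00.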